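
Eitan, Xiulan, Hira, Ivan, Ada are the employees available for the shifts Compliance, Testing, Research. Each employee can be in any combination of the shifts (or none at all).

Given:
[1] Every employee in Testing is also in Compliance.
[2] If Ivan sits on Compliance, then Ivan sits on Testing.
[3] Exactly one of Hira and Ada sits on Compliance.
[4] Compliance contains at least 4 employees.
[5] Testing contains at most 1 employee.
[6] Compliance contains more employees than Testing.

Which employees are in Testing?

Testing = {Ivan}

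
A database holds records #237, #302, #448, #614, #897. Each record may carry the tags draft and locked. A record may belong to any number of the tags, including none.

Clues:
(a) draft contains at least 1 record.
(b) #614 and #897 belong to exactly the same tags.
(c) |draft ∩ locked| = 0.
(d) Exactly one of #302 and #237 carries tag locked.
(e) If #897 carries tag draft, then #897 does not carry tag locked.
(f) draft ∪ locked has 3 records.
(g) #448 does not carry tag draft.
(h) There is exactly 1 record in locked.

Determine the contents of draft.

draft = {#614, #897}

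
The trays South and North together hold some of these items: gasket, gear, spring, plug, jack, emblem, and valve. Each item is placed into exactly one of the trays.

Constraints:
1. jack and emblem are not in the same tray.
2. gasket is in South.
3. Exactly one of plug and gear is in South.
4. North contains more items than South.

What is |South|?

3

From (2): gasket ∈ South.
Suppose spring ∈ South: no assignment then satisfies all the clues, so spring ∉ South.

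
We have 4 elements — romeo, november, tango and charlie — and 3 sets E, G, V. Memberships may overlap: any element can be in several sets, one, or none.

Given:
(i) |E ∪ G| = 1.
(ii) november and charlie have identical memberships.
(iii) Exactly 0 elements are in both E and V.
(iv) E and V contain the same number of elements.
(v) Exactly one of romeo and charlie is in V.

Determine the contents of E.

E = {tango}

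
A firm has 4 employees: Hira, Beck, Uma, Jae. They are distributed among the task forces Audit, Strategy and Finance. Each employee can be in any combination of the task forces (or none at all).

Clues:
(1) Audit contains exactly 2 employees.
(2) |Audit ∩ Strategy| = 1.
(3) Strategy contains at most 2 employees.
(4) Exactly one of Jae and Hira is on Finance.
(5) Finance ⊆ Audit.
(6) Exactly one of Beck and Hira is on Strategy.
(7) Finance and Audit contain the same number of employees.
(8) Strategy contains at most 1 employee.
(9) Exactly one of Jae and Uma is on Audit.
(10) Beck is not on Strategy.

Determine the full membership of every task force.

Audit = {Hira, Uma}; Strategy = {Hira}; Finance = {Hira, Uma}

From (10): Beck ∉ Strategy.
(6) (exactly one): Hira ∈ Strategy.
(8): Strategy already has 1, so the rest are out.
Suppose Hira ∉ Audit: no assignment then satisfies all the clues, so Hira ∈ Audit.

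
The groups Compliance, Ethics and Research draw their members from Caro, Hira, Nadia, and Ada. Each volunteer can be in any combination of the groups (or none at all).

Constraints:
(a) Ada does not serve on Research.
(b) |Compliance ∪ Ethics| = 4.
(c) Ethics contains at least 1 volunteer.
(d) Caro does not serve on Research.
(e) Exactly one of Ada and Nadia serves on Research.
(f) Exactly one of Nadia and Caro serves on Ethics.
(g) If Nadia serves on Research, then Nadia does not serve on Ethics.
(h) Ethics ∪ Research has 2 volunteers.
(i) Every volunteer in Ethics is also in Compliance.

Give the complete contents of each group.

Compliance = {Ada, Caro, Hira, Nadia}; Ethics = {Caro}; Research = {Nadia}

From (a): Ada ∉ Research.
From (d): Caro ∉ Research.
(e) (exactly one): Nadia ∈ Research.
(g): Nadia ∉ Ethics.
(f) (exactly one): Caro ∈ Ethics.
(i) with Caro ∈ Ethics: Caro ∈ Compliance.
Suppose Hira ∉ Compliance: no assignment then satisfies all the clues, so Hira ∈ Compliance.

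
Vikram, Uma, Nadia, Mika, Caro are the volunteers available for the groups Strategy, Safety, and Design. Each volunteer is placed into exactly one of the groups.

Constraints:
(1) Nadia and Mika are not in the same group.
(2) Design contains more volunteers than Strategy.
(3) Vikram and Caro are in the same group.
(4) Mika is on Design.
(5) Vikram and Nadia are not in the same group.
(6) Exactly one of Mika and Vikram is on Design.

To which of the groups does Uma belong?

Uma: Design

From (4): Mika ∈ Design.
(1): Nadia ∉ Design.
(6) (exactly one): Vikram ∉ Design.
(3): Caro matches Vikram: Caro ∉ Design.
Suppose Uma ∈ Strategy: no assignment then satisfies all the clues, so Uma ∉ Strategy.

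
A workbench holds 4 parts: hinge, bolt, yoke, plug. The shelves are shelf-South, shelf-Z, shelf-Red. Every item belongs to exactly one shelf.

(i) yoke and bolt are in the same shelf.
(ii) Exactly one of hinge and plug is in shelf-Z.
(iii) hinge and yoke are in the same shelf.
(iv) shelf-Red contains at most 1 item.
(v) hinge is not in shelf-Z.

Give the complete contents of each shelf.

shelf-South = {bolt, hinge, yoke}; shelf-Z = {plug}; shelf-Red = {}

From (v): hinge ∉ shelf-Z.
(ii) (exactly one): plug ∈ shelf-Z.
(iii): yoke matches hinge: yoke ∉ shelf-Z.
(i): bolt matches yoke: bolt ∉ shelf-Z.
Suppose hinge ∉ shelf-South: no assignment then satisfies all the clues, so hinge ∈ shelf-South.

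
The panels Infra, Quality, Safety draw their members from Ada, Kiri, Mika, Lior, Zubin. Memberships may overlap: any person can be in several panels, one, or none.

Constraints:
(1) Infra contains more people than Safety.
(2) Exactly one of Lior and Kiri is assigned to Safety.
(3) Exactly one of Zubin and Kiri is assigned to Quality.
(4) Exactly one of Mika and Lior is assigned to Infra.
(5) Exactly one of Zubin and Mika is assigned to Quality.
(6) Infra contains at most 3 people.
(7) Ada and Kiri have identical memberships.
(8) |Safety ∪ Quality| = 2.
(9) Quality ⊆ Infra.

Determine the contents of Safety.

Safety = {Lior}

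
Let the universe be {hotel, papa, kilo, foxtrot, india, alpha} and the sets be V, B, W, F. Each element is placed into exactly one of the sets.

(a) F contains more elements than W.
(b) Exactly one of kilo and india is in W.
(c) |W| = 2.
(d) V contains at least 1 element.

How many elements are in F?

3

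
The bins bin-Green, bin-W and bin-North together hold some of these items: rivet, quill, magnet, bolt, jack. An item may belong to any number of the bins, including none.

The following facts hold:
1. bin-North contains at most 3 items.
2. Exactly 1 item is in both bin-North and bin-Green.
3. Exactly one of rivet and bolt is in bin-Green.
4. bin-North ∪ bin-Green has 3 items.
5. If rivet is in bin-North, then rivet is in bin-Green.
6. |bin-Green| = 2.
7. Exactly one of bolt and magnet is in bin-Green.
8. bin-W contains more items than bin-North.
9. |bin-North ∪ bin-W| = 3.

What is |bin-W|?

3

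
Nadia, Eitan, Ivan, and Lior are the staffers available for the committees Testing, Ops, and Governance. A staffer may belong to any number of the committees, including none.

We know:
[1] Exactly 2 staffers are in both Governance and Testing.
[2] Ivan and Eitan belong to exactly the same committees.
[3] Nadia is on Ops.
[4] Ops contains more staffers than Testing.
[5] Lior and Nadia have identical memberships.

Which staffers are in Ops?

Ops = {Eitan, Ivan, Lior, Nadia}

From (3): Nadia ∈ Ops.
(5): Lior matches Nadia: Lior ∈ Ops.
Suppose Eitan ∉ Ops: no assignment then satisfies all the clues, so Eitan ∈ Ops.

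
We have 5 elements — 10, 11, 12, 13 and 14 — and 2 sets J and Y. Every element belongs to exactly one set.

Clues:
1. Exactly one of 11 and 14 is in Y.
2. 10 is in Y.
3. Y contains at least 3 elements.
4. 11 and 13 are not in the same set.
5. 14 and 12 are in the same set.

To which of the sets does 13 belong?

13: Y

From (2): 10 ∈ Y.
Suppose 13 ∈ J: no assignment then satisfies all the clues, so 13 ∉ J.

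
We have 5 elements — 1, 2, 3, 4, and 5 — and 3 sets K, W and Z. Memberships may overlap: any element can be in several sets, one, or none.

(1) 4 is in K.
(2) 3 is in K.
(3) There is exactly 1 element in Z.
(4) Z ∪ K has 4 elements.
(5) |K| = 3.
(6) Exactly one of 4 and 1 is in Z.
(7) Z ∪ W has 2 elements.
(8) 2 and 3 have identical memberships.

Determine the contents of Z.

Z = {1}

From (1): 4 ∈ K.
From (2): 3 ∈ K.
(8): 2 matches 3: 2 ∈ K.
(5): K already has 3, so the rest are out.
Suppose 1 ∉ Z: no assignment then satisfies all the clues, so 1 ∈ Z.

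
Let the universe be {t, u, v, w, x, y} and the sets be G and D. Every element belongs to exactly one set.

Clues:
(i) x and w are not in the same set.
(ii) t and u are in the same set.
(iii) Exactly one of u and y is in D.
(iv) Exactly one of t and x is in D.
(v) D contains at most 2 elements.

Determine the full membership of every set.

G = {t, u, v, w}; D = {x, y}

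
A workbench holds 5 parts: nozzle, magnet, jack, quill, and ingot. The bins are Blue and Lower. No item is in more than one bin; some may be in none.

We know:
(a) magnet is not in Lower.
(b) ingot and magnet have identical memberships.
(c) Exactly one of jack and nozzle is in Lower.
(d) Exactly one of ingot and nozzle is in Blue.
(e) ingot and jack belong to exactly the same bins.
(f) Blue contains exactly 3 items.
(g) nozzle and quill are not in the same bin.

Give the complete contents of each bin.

From (a): magnet ∉ Lower.
(b): ingot matches magnet: ingot ∉ Lower.
(e): jack matches ingot: jack ∉ Lower.
(c) (exactly one): nozzle ∈ Lower.
(d) (exactly one): ingot ∈ Blue.
(e): jack matches ingot: jack ∈ Blue.
(g): quill ∉ Lower.
(b): magnet matches ingot: magnet ∈ Blue.
(f): Blue already has 3, so the rest are out.

Blue = {ingot, jack, magnet}; Lower = {nozzle}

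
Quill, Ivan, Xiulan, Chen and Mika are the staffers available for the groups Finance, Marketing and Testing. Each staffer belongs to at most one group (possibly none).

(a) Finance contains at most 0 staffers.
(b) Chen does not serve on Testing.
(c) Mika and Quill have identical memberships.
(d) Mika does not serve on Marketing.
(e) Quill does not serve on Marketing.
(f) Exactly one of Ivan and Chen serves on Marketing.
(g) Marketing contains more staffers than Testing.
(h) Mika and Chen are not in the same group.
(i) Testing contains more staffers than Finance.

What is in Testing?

From (b): Chen ∉ Testing.
From (d): Mika ∉ Marketing.
From (e): Quill ∉ Marketing.
(a): Finance already has 0, so the rest are out.
Suppose Quill ∈ Testing: no assignment then satisfies all the clues, so Quill ∉ Testing.

Testing = {Ivan}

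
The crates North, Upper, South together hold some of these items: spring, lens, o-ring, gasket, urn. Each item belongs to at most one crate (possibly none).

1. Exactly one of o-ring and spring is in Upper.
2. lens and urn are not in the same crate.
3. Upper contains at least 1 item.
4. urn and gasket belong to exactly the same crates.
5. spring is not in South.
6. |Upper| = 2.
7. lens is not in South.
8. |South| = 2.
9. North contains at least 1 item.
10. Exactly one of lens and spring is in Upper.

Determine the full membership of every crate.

From (5): spring ∉ South.
From (7): lens ∉ South.
Suppose spring ∉ North: no assignment then satisfies all the clues, so spring ∈ North.

North = {spring}; Upper = {lens, o-ring}; South = {gasket, urn}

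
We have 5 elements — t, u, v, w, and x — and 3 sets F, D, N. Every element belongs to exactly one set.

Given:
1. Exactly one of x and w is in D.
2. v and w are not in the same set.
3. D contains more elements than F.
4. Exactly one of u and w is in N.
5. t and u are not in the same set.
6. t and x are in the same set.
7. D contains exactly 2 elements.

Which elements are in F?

F = {w}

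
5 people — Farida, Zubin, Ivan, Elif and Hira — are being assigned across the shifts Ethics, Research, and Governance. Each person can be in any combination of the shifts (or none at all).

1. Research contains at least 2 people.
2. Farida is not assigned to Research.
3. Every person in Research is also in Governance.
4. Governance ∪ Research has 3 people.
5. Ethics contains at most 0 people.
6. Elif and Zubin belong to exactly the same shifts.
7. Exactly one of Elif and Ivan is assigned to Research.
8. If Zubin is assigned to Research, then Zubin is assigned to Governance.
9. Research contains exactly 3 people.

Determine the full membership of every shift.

Ethics = {}; Research = {Elif, Hira, Zubin}; Governance = {Elif, Hira, Zubin}

From (2): Farida ∉ Research.
(5): Ethics already has 0, so the rest are out.
Suppose Farida ∈ Governance: no assignment then satisfies all the clues, so Farida ∉ Governance.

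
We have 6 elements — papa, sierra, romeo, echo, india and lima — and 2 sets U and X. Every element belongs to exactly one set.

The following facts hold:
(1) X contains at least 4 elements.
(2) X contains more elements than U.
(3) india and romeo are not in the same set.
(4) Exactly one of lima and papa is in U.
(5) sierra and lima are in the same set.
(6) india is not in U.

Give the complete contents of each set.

From (6): india ∉ U.
Only one set left: india ∈ X.
(3): romeo ∉ X.
Only one set left: romeo ∈ U.
Suppose papa ∉ U: no assignment then satisfies all the clues, so papa ∈ U.

U = {papa, romeo}; X = {echo, india, lima, sierra}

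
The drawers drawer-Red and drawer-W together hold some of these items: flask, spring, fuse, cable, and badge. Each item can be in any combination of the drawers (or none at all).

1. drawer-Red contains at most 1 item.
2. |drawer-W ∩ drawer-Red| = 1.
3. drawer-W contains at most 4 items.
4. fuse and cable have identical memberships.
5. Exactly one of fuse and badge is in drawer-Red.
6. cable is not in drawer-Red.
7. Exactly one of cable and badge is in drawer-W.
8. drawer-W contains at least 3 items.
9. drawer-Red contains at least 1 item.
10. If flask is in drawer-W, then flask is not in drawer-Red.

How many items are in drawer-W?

3

From (6): cable ∉ drawer-Red.
(4): fuse matches cable: fuse ∉ drawer-Red.
(5) (exactly one): badge ∈ drawer-Red.
(1): drawer-Red already has 1, so the rest are out.
Suppose flask ∉ drawer-W: no assignment then satisfies all the clues, so flask ∈ drawer-W.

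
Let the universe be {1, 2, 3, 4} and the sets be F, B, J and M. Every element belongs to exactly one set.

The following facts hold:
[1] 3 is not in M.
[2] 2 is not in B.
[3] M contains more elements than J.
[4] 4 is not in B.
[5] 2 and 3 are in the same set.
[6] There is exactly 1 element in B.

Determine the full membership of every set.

F = {2, 3}; B = {1}; J = {}; M = {4}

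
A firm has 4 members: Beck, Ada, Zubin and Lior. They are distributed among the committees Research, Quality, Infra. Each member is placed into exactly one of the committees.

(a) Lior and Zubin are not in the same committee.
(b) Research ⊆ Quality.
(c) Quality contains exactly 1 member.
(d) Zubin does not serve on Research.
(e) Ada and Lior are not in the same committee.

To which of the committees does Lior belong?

Lior: Quality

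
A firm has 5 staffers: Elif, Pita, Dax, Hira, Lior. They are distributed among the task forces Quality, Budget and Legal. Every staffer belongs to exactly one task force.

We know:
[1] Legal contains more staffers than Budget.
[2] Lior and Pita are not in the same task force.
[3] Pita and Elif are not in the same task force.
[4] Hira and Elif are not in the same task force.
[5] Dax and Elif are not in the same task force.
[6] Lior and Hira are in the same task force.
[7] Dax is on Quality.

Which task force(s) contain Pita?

From (7): Dax ∈ Quality.
(5): Elif ∉ Quality.
Suppose Pita ∉ Quality: no assignment then satisfies all the clues, so Pita ∈ Quality.

Pita: Quality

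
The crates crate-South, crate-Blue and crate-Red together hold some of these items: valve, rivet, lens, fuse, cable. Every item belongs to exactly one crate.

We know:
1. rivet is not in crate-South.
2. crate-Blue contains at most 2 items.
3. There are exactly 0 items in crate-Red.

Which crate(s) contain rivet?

rivet: crate-Blue

From (1): rivet ∉ crate-South.
(3): crate-Red already has 0, so the rest are out.
Only one crate left: rivet ∈ crate-Blue.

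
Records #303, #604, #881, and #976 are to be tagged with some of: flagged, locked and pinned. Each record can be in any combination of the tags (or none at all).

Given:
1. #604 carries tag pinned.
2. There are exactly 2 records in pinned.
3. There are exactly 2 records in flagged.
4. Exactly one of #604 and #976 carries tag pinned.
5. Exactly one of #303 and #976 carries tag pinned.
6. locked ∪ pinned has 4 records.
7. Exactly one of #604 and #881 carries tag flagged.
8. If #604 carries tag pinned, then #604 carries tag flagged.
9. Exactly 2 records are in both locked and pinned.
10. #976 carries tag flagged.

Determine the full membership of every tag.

flagged = {#604, #976}; locked = {#303, #604, #881, #976}; pinned = {#303, #604}

From (1): #604 ∈ pinned.
From (10): #976 ∈ flagged.
(4) (exactly one): #976 ∉ pinned.
(5) (exactly one): #303 ∈ pinned.
(8): #604 ∈ flagged.
(2): pinned already has 2, so the rest are out.
(3): flagged already has 2, so the rest are out.
Suppose #303 ∉ locked: no assignment then satisfies all the clues, so #303 ∈ locked.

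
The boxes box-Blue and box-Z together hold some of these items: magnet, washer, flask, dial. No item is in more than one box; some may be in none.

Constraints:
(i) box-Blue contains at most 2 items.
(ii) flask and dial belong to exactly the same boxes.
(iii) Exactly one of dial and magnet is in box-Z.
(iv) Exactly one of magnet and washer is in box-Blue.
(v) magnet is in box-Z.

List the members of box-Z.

From (v): magnet ∈ box-Z.
(iii) (exactly one): dial ∉ box-Z.
(iv) (exactly one): washer ∈ box-Blue.
(ii): flask matches dial: flask ∉ box-Z.

box-Z = {magnet}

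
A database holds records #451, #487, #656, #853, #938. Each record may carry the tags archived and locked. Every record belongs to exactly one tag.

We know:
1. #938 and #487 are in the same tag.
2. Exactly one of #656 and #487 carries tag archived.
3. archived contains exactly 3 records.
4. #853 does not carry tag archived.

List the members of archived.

archived = {#451, #487, #938}

From (4): #853 ∉ archived.
Only one tag left: #853 ∈ locked.
Suppose #451 ∉ archived: no assignment then satisfies all the clues, so #451 ∈ archived.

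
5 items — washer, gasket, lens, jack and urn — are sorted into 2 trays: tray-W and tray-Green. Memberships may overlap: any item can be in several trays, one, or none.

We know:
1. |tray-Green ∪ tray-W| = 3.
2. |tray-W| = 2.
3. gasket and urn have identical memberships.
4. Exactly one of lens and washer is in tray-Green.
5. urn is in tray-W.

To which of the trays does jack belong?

From (5): urn ∈ tray-W.
(3): gasket matches urn: gasket ∈ tray-W.
(2): tray-W already has 2, so the rest are out.
Suppose jack ∈ tray-Green: no assignment then satisfies all the clues, so jack ∉ tray-Green.

jack: none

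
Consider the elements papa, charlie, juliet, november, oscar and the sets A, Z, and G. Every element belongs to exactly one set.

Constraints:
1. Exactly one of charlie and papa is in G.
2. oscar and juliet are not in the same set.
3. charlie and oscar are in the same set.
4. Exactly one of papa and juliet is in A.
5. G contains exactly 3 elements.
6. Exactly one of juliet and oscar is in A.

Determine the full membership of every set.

A = {juliet}; Z = {papa}; G = {charlie, november, oscar}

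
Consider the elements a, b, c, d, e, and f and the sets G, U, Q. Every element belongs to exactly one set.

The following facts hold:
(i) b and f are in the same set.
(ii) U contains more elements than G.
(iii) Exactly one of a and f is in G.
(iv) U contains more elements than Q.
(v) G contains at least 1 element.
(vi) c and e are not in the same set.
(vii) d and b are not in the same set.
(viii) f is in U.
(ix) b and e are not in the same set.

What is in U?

From (viii): f ∈ U.
(i): b matches f: b ∉ G.
(i): b matches f: b ∈ U.
(iii) (exactly one): a ∈ G.
(vii): d ∉ U.
(ix): e ∉ U.
Suppose c ∉ U: no assignment then satisfies all the clues, so c ∈ U.

U = {b, c, f}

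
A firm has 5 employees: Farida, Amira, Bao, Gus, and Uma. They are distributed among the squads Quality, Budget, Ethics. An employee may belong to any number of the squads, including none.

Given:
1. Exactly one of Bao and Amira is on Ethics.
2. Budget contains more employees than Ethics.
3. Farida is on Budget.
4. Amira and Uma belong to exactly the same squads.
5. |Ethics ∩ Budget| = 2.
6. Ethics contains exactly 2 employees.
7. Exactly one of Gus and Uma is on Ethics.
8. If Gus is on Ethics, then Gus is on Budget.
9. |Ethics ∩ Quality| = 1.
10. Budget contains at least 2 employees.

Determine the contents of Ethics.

Ethics = {Bao, Gus}

From (3): Farida ∈ Budget.
Suppose Farida ∈ Ethics: no assignment then satisfies all the clues, so Farida ∉ Ethics.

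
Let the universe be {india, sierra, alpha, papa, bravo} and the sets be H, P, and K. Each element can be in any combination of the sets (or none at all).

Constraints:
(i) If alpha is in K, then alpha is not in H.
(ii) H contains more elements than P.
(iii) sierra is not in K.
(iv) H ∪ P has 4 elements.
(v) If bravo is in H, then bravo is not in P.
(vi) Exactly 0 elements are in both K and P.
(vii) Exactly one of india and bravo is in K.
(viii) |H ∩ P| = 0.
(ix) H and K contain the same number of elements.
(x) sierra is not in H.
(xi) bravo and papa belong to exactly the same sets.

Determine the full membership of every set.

H = {bravo, india, papa}; P = {sierra}; K = {alpha, bravo, papa}

From (iii): sierra ∉ K.
From (x): sierra ∉ H.
Suppose india ∉ H: no assignment then satisfies all the clues, so india ∈ H.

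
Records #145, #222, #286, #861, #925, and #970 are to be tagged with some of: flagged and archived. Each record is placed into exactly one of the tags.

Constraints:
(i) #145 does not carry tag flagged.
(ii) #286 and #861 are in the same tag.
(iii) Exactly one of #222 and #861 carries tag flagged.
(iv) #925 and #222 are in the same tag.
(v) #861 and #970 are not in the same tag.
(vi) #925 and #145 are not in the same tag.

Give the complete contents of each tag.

flagged = {#222, #925, #970}; archived = {#145, #286, #861}

From (i): #145 ∉ flagged.
Only one tag left: #145 ∈ archived.
(vi): #925 ∉ archived.
Only one tag left: #925 ∈ flagged.
(iv): #222 matches #925: #222 ∈ flagged.
(iii) (exactly one): #861 ∉ flagged.
Only one tag left: #861 ∈ archived.
(ii): #286 matches #861: #286 ∉ flagged.
(ii): #286 matches #861: #286 ∈ archived.
(v): #970 ∉ archived.
Only one tag left: #970 ∈ flagged.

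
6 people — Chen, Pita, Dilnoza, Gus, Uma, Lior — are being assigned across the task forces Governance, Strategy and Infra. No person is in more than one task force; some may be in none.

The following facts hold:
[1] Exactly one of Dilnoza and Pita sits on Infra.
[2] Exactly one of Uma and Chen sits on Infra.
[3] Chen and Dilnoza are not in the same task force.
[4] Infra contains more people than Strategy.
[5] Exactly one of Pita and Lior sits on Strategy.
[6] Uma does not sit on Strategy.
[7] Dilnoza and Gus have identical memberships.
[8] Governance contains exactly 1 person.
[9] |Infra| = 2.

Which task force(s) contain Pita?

Pita: Infra

From (6): Uma ∉ Strategy.
Suppose Pita ∈ Governance: no assignment then satisfies all the clues, so Pita ∉ Governance.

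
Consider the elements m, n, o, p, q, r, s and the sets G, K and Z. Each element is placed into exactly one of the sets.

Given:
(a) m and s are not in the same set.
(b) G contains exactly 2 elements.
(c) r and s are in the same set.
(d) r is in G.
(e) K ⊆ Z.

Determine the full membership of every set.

From (d): r ∈ G.
(c): s matches r: s ∈ G.
(a): m ∉ G.
(b): G already has 2, so the rest are out.
Suppose m ∈ K: no assignment then satisfies all the clues, so m ∉ K.

G = {r, s}; K = {}; Z = {m, n, o, p, q}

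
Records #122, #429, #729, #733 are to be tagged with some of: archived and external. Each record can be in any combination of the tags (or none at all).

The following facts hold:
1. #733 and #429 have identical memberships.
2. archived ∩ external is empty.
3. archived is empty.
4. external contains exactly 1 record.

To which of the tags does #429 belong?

#429: none

(3): archived already has 0, so the rest are out.
Suppose #429 ∈ external: no assignment then satisfies all the clues, so #429 ∉ external.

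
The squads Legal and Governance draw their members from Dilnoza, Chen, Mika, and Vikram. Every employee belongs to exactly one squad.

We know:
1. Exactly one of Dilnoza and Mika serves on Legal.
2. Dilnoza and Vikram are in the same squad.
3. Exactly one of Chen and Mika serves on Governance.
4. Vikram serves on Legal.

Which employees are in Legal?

From (4): Vikram ∈ Legal.
(2): Dilnoza matches Vikram: Dilnoza ∈ Legal.
(1) (exactly one): Mika ∉ Legal.
Only one squad left: Mika ∈ Governance.
(3) (exactly one): Chen ∉ Governance.
Only one squad left: Chen ∈ Legal.

Legal = {Chen, Dilnoza, Vikram}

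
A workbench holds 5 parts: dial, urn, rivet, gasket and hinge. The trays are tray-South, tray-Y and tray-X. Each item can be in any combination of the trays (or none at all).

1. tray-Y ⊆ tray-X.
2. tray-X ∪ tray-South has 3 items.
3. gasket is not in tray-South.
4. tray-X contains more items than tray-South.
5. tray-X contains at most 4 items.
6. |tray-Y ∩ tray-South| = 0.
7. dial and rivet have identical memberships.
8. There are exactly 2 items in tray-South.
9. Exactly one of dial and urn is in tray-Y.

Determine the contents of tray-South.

tray-South = {dial, rivet}

From (3): gasket ∉ tray-South.
Suppose dial ∉ tray-South: no assignment then satisfies all the clues, so dial ∈ tray-South.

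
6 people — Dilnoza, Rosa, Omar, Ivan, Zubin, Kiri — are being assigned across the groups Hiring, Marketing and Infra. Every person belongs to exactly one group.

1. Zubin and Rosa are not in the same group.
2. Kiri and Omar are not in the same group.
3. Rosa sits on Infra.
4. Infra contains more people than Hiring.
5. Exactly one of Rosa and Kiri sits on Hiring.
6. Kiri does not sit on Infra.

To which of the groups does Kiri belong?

Kiri: Hiring

From (3): Rosa ∈ Infra.
From (6): Kiri ∉ Infra.
(1): Zubin ∉ Infra.
(5) (exactly one): Kiri ∈ Hiring.
(2): Omar ∉ Hiring.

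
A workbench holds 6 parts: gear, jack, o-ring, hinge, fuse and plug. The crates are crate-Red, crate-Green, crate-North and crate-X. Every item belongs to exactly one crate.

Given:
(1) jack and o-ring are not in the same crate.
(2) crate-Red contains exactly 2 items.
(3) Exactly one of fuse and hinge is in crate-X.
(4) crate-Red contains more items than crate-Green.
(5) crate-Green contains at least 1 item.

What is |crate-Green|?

1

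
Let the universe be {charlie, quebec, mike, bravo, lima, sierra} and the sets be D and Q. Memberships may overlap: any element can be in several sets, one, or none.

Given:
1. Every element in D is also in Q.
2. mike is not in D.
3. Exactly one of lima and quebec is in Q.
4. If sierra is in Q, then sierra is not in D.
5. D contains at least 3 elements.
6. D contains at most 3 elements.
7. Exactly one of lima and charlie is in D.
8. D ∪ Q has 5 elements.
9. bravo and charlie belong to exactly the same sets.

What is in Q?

Q = {bravo, charlie, mike, quebec, sierra}

From (2): mike ∉ D.
Suppose charlie ∉ Q: no assignment then satisfies all the clues, so charlie ∈ Q.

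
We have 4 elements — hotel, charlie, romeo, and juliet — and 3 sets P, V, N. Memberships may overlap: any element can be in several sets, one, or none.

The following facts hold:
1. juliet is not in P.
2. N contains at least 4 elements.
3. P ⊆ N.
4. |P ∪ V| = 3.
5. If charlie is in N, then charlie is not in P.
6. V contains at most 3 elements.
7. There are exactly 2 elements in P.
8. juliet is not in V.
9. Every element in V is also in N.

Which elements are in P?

P = {hotel, romeo}

From (1): juliet ∉ P.
From (8): juliet ∉ V.
(2): only 4 candidates remain for N, so all are in.
(5): charlie ∉ P.
(7): only 2 candidates remain for P, so all are in.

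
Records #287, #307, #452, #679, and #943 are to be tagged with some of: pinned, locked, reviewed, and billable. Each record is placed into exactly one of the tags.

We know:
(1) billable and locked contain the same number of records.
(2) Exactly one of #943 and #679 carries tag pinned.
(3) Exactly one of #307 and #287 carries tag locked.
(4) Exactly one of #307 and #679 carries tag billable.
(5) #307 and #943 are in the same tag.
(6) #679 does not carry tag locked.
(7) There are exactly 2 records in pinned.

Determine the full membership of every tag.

pinned = {#307, #943}; locked = {#287}; reviewed = {#452}; billable = {#679}

From (6): #679 ∉ locked.
Suppose #287 ∈ pinned: no assignment then satisfies all the clues, so #287 ∉ pinned.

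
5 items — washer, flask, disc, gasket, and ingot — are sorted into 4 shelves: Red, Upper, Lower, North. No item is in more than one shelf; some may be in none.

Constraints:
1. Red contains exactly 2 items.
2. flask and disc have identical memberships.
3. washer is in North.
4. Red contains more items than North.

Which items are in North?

North = {washer}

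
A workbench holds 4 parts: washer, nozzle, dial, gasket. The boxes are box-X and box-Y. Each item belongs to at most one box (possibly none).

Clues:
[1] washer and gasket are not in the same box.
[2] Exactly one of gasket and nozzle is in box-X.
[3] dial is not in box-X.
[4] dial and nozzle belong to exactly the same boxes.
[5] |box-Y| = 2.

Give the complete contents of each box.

box-X = {gasket}; box-Y = {dial, nozzle}

From (3): dial ∉ box-X.
(4): nozzle matches dial: nozzle ∉ box-X.
(2) (exactly one): gasket ∈ box-X.
(1): washer ∉ box-X.
Suppose washer ∈ box-Y: no assignment then satisfies all the clues, so washer ∉ box-Y.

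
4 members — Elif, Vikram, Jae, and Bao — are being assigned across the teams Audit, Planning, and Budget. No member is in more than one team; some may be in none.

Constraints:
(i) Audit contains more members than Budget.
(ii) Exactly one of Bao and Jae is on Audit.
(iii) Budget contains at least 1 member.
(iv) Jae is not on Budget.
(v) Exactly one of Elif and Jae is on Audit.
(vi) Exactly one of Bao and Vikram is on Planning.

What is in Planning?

Planning = {Bao}

From (iv): Jae ∉ Budget.
Suppose Elif ∈ Planning: no assignment then satisfies all the clues, so Elif ∉ Planning.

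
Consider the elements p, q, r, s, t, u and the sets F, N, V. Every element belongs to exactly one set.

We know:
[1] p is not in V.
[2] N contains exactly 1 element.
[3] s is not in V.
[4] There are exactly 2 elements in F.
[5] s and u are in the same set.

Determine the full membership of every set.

F = {s, u}; N = {p}; V = {q, r, t}

From (1): p ∉ V.
From (3): s ∉ V.
(5): u matches s: u ∉ V.
Suppose p ∈ F: no assignment then satisfies all the clues, so p ∉ F.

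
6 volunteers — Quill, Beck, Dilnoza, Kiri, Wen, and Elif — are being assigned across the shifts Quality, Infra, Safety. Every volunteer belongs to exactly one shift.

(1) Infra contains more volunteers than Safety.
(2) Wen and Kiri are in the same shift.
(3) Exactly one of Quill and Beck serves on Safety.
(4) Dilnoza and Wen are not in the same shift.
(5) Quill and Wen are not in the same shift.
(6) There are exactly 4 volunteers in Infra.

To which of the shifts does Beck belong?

Beck: Infra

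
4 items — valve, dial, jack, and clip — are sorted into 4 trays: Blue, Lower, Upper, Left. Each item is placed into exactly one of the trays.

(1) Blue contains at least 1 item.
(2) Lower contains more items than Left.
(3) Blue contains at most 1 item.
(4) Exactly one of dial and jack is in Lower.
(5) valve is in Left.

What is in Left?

Left = {valve}

From (5): valve ∈ Left.
Suppose dial ∈ Left: no assignment then satisfies all the clues, so dial ∉ Left.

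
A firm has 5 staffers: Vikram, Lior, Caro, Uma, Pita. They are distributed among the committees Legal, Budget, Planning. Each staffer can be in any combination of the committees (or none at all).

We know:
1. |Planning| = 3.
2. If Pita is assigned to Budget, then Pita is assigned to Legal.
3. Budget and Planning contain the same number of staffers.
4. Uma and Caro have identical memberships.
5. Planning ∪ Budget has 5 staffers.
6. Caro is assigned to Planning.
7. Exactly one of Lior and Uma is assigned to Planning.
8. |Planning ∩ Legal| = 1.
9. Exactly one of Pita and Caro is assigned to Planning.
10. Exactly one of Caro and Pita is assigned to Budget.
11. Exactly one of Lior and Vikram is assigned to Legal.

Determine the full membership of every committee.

Legal = {Pita, Vikram}; Budget = {Lior, Pita, Vikram}; Planning = {Caro, Uma, Vikram}

From (6): Caro ∈ Planning.
(4): Uma matches Caro: Uma ∈ Planning.
(7) (exactly one): Lior ∉ Planning.
(9) (exactly one): Pita ∉ Planning.
(1): only 3 candidates remain for Planning, so all are in.
Suppose Vikram ∉ Legal: no assignment then satisfies all the clues, so Vikram ∈ Legal.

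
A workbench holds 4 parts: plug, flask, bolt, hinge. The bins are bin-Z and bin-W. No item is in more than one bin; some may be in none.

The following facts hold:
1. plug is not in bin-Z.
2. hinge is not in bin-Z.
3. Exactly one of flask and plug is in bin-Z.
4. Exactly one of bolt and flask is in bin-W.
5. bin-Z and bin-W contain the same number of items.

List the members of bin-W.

bin-W = {bolt}

From (1): plug ∉ bin-Z.
From (2): hinge ∉ bin-Z.
(3) (exactly one): flask ∈ bin-Z.
(4) (exactly one): bolt ∈ bin-W.
Suppose plug ∈ bin-W: no assignment then satisfies all the clues, so plug ∉ bin-W.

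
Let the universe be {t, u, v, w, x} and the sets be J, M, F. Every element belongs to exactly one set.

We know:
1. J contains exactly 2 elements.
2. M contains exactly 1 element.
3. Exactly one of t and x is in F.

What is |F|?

2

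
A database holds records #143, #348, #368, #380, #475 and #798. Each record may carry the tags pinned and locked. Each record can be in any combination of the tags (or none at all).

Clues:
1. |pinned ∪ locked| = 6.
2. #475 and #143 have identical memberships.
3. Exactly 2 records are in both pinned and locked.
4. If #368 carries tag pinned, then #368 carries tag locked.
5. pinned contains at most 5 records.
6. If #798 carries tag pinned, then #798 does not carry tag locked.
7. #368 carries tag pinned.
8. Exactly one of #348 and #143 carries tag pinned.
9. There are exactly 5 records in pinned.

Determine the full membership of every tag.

pinned = {#143, #368, #380, #475, #798}; locked = {#348, #368, #380}

From (7): #368 ∈ pinned.
(4): #368 ∈ locked.
Suppose #143 ∉ pinned: no assignment then satisfies all the clues, so #143 ∈ pinned.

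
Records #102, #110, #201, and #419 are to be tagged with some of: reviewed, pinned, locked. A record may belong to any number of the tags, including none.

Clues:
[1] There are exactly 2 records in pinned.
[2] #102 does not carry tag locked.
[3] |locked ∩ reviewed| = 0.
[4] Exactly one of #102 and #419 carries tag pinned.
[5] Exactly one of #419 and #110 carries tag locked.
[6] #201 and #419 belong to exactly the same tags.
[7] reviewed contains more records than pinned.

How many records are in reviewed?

3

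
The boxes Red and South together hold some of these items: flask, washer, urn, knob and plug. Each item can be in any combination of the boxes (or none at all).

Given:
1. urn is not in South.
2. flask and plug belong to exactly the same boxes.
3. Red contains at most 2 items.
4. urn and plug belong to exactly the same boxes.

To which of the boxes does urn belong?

urn: none

From (1): urn ∉ South.
(4): plug matches urn: plug ∉ South.
(2): flask matches plug: flask ∉ South.
Suppose urn ∈ Red: no assignment then satisfies all the clues, so urn ∉ Red.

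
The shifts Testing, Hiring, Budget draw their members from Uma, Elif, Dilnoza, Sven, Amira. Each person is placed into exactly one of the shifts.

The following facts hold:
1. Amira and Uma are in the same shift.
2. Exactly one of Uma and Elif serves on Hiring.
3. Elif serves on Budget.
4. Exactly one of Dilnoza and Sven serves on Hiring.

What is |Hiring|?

3

From (3): Elif ∈ Budget.
(2) (exactly one): Uma ∈ Hiring.
(1): Amira matches Uma: Amira ∉ Testing.
(1): Amira matches Uma: Amira ∈ Hiring.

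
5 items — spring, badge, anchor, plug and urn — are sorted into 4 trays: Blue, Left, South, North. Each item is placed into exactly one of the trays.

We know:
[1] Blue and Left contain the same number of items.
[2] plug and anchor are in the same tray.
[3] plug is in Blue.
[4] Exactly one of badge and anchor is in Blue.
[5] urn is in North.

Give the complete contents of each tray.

From (3): plug ∈ Blue.
From (5): urn ∈ North.
(2): anchor matches plug: anchor ∈ Blue.
(4) (exactly one): badge ∉ Blue.
Suppose spring ∈ Blue: no assignment then satisfies all the clues, so spring ∉ Blue.

Blue = {anchor, plug}; Left = {badge, spring}; South = {}; North = {urn}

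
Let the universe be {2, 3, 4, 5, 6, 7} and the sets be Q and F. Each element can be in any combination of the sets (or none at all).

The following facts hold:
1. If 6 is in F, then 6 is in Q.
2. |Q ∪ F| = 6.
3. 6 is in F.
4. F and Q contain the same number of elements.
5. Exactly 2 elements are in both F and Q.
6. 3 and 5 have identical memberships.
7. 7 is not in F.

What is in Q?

Q = {2, 4, 6, 7}

From (3): 6 ∈ F.
From (7): 7 ∉ F.
(1): 6 ∈ Q.
Suppose 2 ∉ Q: no assignment then satisfies all the clues, so 2 ∈ Q.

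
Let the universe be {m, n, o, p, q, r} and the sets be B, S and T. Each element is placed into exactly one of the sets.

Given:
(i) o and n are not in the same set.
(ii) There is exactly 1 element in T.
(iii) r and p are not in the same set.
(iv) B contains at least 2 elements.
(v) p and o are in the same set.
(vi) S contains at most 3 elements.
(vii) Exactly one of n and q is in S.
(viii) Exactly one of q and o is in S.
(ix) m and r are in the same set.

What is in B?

B = {o, p}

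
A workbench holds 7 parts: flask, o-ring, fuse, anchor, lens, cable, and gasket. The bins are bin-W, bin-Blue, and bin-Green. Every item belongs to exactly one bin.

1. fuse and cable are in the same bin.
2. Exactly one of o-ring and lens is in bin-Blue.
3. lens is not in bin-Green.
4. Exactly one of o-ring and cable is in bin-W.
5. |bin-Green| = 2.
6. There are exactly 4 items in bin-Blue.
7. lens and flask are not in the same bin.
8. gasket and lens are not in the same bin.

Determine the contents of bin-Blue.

bin-Blue = {anchor, cable, fuse, lens}

From (3): lens ∉ bin-Green.
Suppose flask ∈ bin-Blue: no assignment then satisfies all the clues, so flask ∉ bin-Blue.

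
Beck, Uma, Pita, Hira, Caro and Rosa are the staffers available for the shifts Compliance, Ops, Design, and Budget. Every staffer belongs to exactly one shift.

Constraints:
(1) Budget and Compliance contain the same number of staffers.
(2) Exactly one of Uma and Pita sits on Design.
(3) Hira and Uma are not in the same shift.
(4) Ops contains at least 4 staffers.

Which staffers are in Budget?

Budget = {}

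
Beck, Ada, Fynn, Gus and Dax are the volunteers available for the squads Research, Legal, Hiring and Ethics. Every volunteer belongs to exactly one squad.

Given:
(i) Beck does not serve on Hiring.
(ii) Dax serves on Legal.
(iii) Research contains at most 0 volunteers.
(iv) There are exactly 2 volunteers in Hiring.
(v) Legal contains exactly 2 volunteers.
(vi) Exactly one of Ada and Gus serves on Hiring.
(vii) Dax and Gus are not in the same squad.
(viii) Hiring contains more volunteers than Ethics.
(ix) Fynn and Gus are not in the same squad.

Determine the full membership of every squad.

Research = {}; Legal = {Beck, Dax}; Hiring = {Ada, Fynn}; Ethics = {Gus}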